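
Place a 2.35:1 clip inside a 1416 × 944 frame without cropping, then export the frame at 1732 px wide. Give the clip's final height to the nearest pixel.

737 px

In the 1416×944 frame the clip fills the width: height = 1416 / 2.350 ≈ 602.55 px.
Resizing to 1732 px wide multiplies everything by 1.2232: 602.55 → 737.02 px.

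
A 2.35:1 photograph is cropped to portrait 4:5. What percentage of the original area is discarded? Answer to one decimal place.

66.0%

Going from 2.35:1 to portrait 4:5 means cutting width while keeping height.
(0.800)/(2.350) ≈ 0.340 of the area survives, leaving 65.96% discarded.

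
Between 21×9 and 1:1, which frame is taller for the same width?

1:1

21×9 = 2.333 and 1; 2.333 > 1. The smaller width-to-height ratio is the taller frame.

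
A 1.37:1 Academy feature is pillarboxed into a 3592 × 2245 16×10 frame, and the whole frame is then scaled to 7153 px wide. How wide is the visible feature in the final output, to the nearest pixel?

6125 px

Fitted into 3592×2245, the feature spans the height; its width is 2245 × 1.370 ≈ 3075.65 px.
Resizing to 7153 px wide multiplies everything by 1.9914: 3075.65 → 6124.76 px.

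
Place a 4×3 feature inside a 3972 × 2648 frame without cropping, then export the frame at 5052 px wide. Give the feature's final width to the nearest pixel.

4491 px

In the 3972×2648 frame the feature fills the height: width = 2648 × 4/3 ≈ 3530.67 px.
The frame scales by 5052/3972 = 1.2719; 3530.67 × 1.2719 ≈ 4490.67 px.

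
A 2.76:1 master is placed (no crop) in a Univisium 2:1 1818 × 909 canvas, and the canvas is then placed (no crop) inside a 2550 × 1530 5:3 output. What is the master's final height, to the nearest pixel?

924 px

First fit — 2.76:1 into 1818×909 spans the width: 1818.00 × 658.70.
The Univisium 2:1 canvas is width-limited in 2550×1530, giving 2550.00 × 1275.00; scale factor 1.4026.
So the master's height is 658.70 × 1.4026 ≈ 923.91.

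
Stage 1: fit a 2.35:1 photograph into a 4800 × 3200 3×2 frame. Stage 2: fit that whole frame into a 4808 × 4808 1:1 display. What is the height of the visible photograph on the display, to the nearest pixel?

Inside the 4800×3200 canvas the photograph is width-limited at 4800.00 × 2042.55.
3×2 in 4808×4808: fills the width, so the intermediate becomes 4808.00 × 3205.33 — a scale of ×1.0017.
Applying the same ×1.0017: 2042.55 → 2045.96.

2046 px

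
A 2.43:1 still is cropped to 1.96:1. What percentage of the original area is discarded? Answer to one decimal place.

Going from 2.43:1 to 1.96:1 means cutting width while keeping height.
(1.960)/(2.430) ≈ 0.807 of the area survives, leaving 19.34% discarded.

19.3%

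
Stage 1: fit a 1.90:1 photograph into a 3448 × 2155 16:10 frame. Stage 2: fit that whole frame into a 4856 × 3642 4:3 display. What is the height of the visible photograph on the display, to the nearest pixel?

2556 px

Inside the 3448×2155 canvas the photograph is width-limited at 3448.00 × 1814.74.
16:10 in 4856×3642: fills the width, so the intermediate becomes 4856.00 × 3035.00 — a scale of ×1.4084.
The photograph scales with it: height 1814.74 × 1.4084 ≈ 2555.79.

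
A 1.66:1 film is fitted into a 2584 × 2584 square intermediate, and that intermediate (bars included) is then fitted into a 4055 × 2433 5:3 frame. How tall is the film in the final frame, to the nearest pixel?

1466 px

First fit — 1.66:1 into 2584×2584 spans the width: 2584.00 × 1556.63.
square in 4055×2433: fills the height, so the intermediate becomes 2433.00 × 2433.00 — a scale of ×0.9416.
So the film's height is 1556.63 × 0.9416 ≈ 1465.66.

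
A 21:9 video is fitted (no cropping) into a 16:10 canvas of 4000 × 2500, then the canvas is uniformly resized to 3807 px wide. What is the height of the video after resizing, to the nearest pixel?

At 4000×2500 the video is width-limited, so height = 4000 × 9/21 ≈ 1714.29 px.
The frame scales by 3807/4000 = 0.9517; 1714.29 × 0.9517 ≈ 1631.57 px.

1632 px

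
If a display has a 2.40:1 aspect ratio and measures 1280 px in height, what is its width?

3072 px

1280 × 2.400 = 3072.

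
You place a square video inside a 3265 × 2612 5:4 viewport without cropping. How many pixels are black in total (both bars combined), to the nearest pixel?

1705636 pixels

square (1.000) < 5:4 (1.250), so the video fills the height.
Content width = 2612 × 1/1 ≈ 2612.0000 px.
Black = 3265 − 2612.0000 = 653.0000 px.
Across the 2612-px span: 653.0000 × 2612 ≈ 1705636 px.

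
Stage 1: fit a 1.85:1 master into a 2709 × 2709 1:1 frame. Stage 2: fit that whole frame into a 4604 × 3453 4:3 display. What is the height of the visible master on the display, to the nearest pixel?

1.85:1 in 2709×2709: fills the width, so the master is 2709.00 × 1464.32.
The 1:1 canvas is height-limited in 4604×3453, giving 3453.00 × 3453.00; scale factor 1.2746.
So the master's height is 1464.32 × 1.2746 ≈ 1866.49.

1866 px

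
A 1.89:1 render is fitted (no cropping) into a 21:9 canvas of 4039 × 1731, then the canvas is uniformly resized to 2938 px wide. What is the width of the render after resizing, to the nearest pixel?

2380 px

In the 4039×1731 frame the render fills the height: width = 1731 × 1.890 ≈ 3271.59 px.
Resizing to 2938 px wide multiplies everything by 0.7274: 3271.59 → 2379.78 px.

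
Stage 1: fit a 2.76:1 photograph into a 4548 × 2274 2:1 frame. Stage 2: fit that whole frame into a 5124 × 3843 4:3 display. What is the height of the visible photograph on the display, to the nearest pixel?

2.76:1 in 4548×2274: fills the width, so the photograph is 4548.00 × 1647.83.
Second fit — the 2:1 canvas into 5124×3843 spans the width: 5124.00 × 2562.00 (×1.1266 from 4548×2274).
Applying the same ×1.1266: 1647.83 → 1856.52.

1857 px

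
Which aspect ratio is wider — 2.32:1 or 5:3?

2.32 and 5:3 = 1.667; 2.32 > 1.667.

2.32:1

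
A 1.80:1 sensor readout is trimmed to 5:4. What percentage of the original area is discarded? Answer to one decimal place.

30.6%

Going from 1.80:1 to 5:4 means cutting width while keeping height.
Fraction kept = (1.250)/(1.800) ≈ 69.44%, so 30.56% is lost.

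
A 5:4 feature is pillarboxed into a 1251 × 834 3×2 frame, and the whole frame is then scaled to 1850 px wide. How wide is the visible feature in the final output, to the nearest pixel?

1542 px

In the 1251×834 frame the feature fills the height: width = 834 × 5/4 ≈ 1042.50 px.
Scaling 1251 → 1850 is ×1.4788, so the width becomes 1042.50 × 1.4788 ≈ 1541.67 px.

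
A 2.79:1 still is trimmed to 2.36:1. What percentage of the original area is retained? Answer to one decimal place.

84.6%

Going from 2.79:1 to 2.36:1 means cutting width while keeping height.
Fraction kept = (2.360)/(2.790) ≈ 84.59%.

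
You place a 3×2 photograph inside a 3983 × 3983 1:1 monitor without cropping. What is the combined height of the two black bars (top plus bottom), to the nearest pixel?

1328 px

3×2 (1.500) > 1:1 (1.000), so the photograph fills the width.
Content height = 3983 × 2/3 ≈ 2655.33 px.
Leftover height: 3983 − 2655.33 = 1327.67 px.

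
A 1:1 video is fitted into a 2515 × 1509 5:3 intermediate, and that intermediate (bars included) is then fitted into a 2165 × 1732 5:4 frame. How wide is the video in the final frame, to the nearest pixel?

1:1 in 2515×1509: fills the height, so the video is 1509.00 × 1509.00.
5:3 in 2165×1732: fills the width, so the intermediate becomes 2165.00 × 1299.00 — a scale of ×0.8608.
So the video's width is 1509.00 × 0.8608 ≈ 1299.00.

1299 px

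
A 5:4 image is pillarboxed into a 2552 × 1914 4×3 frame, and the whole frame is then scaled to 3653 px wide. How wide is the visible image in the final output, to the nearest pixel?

At 2552×1914 the image is height-limited, so width = 1914 × 5/4 ≈ 2392.50 px.
The frame scales by 3653/2552 = 1.4314; 2392.50 × 1.4314 ≈ 3424.69 px.

3425 px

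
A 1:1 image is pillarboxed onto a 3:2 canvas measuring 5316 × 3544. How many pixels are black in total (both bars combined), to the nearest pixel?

1:1 (1.000) < 3:2 (1.500), so the image fills the height.
That makes the image 3544.0000 px wide (3544 × 1/1).
5316 − 3544.0000 = 1772.0000 px of bars.
Across the 3544-px span: 1772.0000 × 3544 ≈ 6279968 px.

6279968 pixels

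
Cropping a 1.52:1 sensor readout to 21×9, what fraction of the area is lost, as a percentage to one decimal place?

34.9%

21×9 is wider than 1.52:1, so the crop keeps the full width and trims the height.
Area ratio = (1.520)/(2.333) = 65.14%; the remaining 34.86% is cropped out.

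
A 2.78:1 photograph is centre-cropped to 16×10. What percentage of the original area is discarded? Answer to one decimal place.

42.4%

Going from 2.78:1 to 16×10 means cutting width while keeping height.
Area ratio = (1.600)/(2.780) = 57.55%; the remaining 42.45% is cropped out.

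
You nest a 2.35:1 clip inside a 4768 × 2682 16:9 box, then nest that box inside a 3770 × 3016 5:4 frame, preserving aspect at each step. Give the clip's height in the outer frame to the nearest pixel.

First fit — 2.35:1 into 4768×2682 spans the width: 4768.00 × 2028.94.
Second fit — the 16:9 canvas into 3770×3016 spans the width: 3770.00 × 2120.62 (×0.7907 from 4768×2682).
So the clip's height is 2028.94 × 0.7907 ≈ 1604.26.

1604 px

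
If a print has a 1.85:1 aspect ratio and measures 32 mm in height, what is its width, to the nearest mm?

59 mm

Width = 32 × 1.850 = 59.20.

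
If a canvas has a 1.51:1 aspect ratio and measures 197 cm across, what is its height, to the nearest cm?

197 / 1.510 = 130.46.

130 cm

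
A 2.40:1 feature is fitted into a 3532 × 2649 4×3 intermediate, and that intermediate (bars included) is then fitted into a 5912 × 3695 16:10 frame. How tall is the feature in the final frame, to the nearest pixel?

2053 px

First fit — 2.40:1 into 3532×2649 spans the width: 3532.00 × 1471.67.
4×3 in 5912×3695: fills the height, so the intermediate becomes 4926.67 × 3695.00 — a scale of ×1.3949.
Applying the same ×1.3949: 1471.67 → 2052.78.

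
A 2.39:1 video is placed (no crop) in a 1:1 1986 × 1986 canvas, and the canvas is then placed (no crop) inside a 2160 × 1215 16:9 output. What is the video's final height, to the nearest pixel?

2.39:1 in 1986×1986: fills the width, so the video is 1986.00 × 830.96.
Second fit — the 1:1 canvas into 2160×1215 spans the height: 1215.00 × 1215.00 (×0.6118 from 1986×1986).
So the video's height is 830.96 × 0.6118 ≈ 508.37.

508 px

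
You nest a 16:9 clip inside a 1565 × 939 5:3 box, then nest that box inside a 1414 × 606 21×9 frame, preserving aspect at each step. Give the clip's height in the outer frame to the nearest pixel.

568 px

First fit — 16:9 into 1565×939 spans the width: 1565.00 × 880.31.
The 5:3 canvas is height-limited in 1414×606, giving 1010.00 × 606.00; scale factor 0.6454.
So the clip's height is 880.31 × 0.6454 ≈ 568.12.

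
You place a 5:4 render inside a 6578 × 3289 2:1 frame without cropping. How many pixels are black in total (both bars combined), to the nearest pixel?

8113141 pixels

5:4 is narrower than 2:1, so it spans the full height.
The render is 3289 × 5/4 ≈ 4111.2500 px wide.
Leftover width: 6578 − 4111.2500 = 2466.7500 px.
Across the 3289-px span: 2466.7500 × 3289 ≈ 8113141 px.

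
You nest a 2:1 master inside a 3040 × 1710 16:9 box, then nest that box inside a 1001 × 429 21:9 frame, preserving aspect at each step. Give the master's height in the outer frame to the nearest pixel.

381 px

2:1 in 3040×1710: fills the width, so the master is 3040.00 × 1520.00.
Second fit — the 16:9 canvas into 1001×429 spans the height: 762.67 × 429.00 (×0.2509 from 3040×1710).
Applying the same ×0.2509: 1520.00 → 381.33.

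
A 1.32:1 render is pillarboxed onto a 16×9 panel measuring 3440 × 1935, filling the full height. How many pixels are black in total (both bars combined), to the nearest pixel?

That makes the image 2554.2000 px wide (1935 × 1.320).
Leftover width: 3440 − 2554.2000 = 885.8000 px.
That's 885.8000 × 1935 ≈ 1714023 black pixels.

1714023 pixels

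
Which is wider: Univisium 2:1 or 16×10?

Univisium 2:1 = 2 and 16×10 = 1.6; 2 > 1.6.

Univisium 2:1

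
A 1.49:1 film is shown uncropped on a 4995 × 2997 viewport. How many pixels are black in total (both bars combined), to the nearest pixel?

1.49:1 (1.490) < 5:3 (1.667), so the film fills the height.
Content width = 2997 × 1.490 ≈ 4465.5300 px.
Black = 4995 − 4465.5300 = 529.4700 px.
Bar area = 529.4700 × 2997 ≈ 1586822 px.

1586822 pixels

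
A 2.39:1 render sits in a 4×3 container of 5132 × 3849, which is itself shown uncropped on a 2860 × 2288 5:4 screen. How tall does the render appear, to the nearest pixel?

Inside the 5132×3849 canvas the render is width-limited at 5132.00 × 2147.28.
4×3 in 2860×2288: fills the width, so the intermediate becomes 2860.00 × 2145.00 — a scale of ×0.5573.
The render scales with it: height 2147.28 × 0.5573 ≈ 1196.65.

1197 px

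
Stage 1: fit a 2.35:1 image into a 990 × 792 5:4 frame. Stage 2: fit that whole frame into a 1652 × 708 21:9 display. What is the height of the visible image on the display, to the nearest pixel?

377 px

2.35:1 in 990×792: fills the width, so the image is 990.00 × 421.28.
The 5:4 canvas is height-limited in 1652×708, giving 885.00 × 708.00; scale factor 0.8939.
Applying the same ×0.8939: 421.28 → 376.60.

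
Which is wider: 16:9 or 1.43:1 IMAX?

16:9

16:9 = 1.778 and 1.43; 1.778 > 1.43.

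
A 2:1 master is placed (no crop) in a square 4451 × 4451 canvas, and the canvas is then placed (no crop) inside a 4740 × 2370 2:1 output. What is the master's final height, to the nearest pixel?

Inside the 4451×4451 canvas the master is width-limited at 4451.00 × 2225.50.
Second fit — the square canvas into 4740×2370 spans the height: 2370.00 × 2370.00 (×0.5325 from 4451×4451).
So the master's height is 2225.50 × 0.5325 ≈ 1185.00.

1185 px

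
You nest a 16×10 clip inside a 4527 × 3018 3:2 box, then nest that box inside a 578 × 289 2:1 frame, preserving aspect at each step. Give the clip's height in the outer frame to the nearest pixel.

16×10 in 4527×3018: fills the width, so the clip is 4527.00 × 2829.38.
Second fit — the 3:2 canvas into 578×289 spans the height: 433.50 × 289.00 (×0.0958 from 4527×3018).
So the clip's height is 2829.38 × 0.0958 ≈ 270.94.

271 px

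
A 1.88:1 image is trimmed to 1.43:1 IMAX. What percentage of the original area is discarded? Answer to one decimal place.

23.9%

The height stays; only width is cut (since 1.43:1 IMAX is narrower than 1.88:1).
Area ratio = (1.430)/(1.880) = 76.06%; the remaining 23.94% is cropped out.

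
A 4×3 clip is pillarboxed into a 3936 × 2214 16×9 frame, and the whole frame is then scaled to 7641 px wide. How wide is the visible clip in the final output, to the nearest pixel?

In the 3936×2214 frame the clip fills the height: width = 2214 × 4/3 ≈ 2952.00 px.
The frame scales by 7641/3936 = 1.9413; 2952.00 × 1.9413 ≈ 5730.75 px.

5731 px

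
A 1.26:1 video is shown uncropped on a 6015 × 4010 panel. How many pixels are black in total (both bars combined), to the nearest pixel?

1.26:1 (1.260) < 3×2 (1.500), so the video fills the height.
That makes the image 5052.6000 px wide (4010 × 1.260).
Leftover width: 6015 − 5052.6000 = 962.4000 px.
Across the 4010-px span: 962.4000 × 4010 ≈ 3859224 px.

3859224 pixels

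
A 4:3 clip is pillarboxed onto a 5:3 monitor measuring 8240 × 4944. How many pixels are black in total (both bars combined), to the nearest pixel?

Since 1.333 < 1.667, the clip is height-limited.
The clip is 4944 × 4/3 ≈ 6592.0000 px wide.
Black = 8240 − 6592.0000 = 1648.0000 px.
Bar area = 1648.0000 × 4944 ≈ 8147712 px.

8147712 pixels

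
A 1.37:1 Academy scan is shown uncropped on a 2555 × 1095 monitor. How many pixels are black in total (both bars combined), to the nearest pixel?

1.37:1 Academy is narrower than 21×9, so it spans the full height.
The scan is 1095 × 1.370 ≈ 1500.1500 px wide.
2555 − 1500.1500 = 1054.8500 px of bars.
Bar area = 1054.8500 × 1095 ≈ 1155061 px.

1155061 pixels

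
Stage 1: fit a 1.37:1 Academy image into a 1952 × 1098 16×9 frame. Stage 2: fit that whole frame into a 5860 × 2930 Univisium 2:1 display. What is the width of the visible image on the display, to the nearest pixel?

Inside the 1952×1098 canvas the image is height-limited at 1504.26 × 1098.00.
16×9 in 5860×2930: fills the height, so the intermediate becomes 5208.89 × 2930.00 — a scale of ×2.6685.
The image scales with it: width 1504.26 × 2.6685 ≈ 4014.10.

4014 px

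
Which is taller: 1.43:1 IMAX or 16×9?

1.43 and 16×9 = 1.778; 1.778 > 1.43. The smaller width-to-height ratio is the taller frame.

1.43:1 IMAX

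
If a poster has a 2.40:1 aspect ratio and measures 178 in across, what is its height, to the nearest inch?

74 in

178 / 2.400 = 74.17.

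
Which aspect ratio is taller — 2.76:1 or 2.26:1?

2.26:1

2.76 and 2.26; 2.76 > 2.26. The smaller width-to-height ratio is the taller frame.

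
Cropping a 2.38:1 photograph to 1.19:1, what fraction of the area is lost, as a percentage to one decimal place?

50.0%

Going from 2.38:1 to 1.19:1 means cutting width while keeping height.
Fraction kept = (1.190)/(2.380) ≈ 50.00%, so 50.00% is lost.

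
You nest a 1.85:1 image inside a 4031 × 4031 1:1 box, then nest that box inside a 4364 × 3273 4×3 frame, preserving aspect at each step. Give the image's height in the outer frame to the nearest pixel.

1769 px

Inside the 4031×4031 canvas the image is width-limited at 4031.00 × 2178.92.
1:1 in 4364×3273: fills the height, so the intermediate becomes 3273.00 × 3273.00 — a scale of ×0.8120.
The image scales with it: height 2178.92 × 0.8120 ≈ 1769.19.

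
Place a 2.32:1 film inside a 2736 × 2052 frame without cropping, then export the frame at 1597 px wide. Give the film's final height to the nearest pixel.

688 px

Fitted into 2736×2052, the film spans the width; its height is 2736 / 2.320 ≈ 1179.31 px.
Scaling 2736 → 1597 is ×0.5837, so the height becomes 1179.31 × 0.5837 ≈ 688.36 px.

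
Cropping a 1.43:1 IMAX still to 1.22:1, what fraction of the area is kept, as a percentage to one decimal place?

1.22:1 is narrower than 1.43:1 IMAX, so the crop keeps the full height and trims the width.
Fraction kept = (1.220)/(1.430) ≈ 85.31%.

85.3%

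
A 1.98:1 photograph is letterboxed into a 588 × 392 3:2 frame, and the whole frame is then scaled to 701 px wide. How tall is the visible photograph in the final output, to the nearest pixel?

Fitted into 588×392, the photograph spans the width; its height is 588 / 1.980 ≈ 296.97 px.
Resizing to 701 px wide multiplies everything by 1.1922: 296.97 → 354.04 px.

354 px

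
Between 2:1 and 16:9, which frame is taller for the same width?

16:9

2 and 16:9 = 1.778; 2 > 1.778. The smaller width-to-height ratio is the taller frame.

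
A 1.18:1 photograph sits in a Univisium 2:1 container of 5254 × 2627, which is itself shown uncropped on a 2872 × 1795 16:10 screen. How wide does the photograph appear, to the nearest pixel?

1694 px

1.18:1 in 5254×2627: fills the height, so the photograph is 3099.86 × 2627.00.
Second fit — the Univisium 2:1 canvas into 2872×1795 spans the width: 2872.00 × 1436.00 (×0.5466 from 5254×2627).
The photograph scales with it: width 3099.86 × 0.5466 ≈ 1694.48.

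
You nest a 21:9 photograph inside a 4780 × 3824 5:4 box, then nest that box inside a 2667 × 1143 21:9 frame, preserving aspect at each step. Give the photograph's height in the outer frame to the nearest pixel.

Inside the 4780×3824 canvas the photograph is width-limited at 4780.00 × 2048.57.
The 5:4 canvas is height-limited in 2667×1143, giving 1428.75 × 1143.00; scale factor 0.2989.
The photograph scales with it: height 2048.57 × 0.2989 ≈ 612.32.

612 px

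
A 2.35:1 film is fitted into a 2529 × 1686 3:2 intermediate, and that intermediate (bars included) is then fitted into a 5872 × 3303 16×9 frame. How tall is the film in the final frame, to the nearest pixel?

Inside the 2529×1686 canvas the film is width-limited at 2529.00 × 1076.17.
The 3:2 canvas is height-limited in 5872×3303, giving 4954.50 × 3303.00; scale factor 1.9591.
The film scales with it: height 1076.17 × 1.9591 ≈ 2108.30.

2108 px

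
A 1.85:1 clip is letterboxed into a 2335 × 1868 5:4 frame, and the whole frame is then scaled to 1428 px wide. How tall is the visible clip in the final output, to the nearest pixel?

772 px

Fitted into 2335×1868, the clip spans the width; its height is 2335 / 1.850 ≈ 1262.16 px.
Resizing to 1428 px wide multiplies everything by 0.6116: 1262.16 → 771.89 px.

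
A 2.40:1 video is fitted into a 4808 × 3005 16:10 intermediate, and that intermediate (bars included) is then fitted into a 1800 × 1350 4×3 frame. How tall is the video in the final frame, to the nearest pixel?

Inside the 4808×3005 canvas the video is width-limited at 4808.00 × 2003.33.
Second fit — the 16:10 canvas into 1800×1350 spans the width: 1800.00 × 1125.00 (×0.3744 from 4808×3005).
The video scales with it: height 2003.33 × 0.3744 ≈ 750.00.

750 px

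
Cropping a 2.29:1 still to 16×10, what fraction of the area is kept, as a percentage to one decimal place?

69.9%

16×10 is narrower than 2.29:1, so the crop keeps the full height and trims the width.
Fraction kept = (1.600)/(2.290) ≈ 69.87%.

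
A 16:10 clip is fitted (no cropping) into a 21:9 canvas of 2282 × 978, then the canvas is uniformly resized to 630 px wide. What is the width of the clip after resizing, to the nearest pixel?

432 px

Fitted into 2282×978, the clip spans the height; its width is 978 × 16/10 ≈ 1564.80 px.
Resizing to 630 px wide multiplies everything by 0.2761: 1564.80 → 432.00 px.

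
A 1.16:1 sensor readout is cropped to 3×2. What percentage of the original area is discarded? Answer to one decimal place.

Going from 1.16:1 to 3×2 means cutting height while keeping width.
(1.160)/(1.500) ≈ 0.773 of the area survives, leaving 22.67% discarded.

22.7%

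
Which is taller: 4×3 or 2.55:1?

4×3 = 1.333 and 2.55; 2.55 > 1.333. The smaller width-to-height ratio is the taller frame.

4×3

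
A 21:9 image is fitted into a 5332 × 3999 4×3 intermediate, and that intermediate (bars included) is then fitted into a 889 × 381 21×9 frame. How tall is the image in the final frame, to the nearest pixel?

218 px

21:9 in 5332×3999: fills the width, so the image is 5332.00 × 2285.14.
Second fit — the 4×3 canvas into 889×381 spans the height: 508.00 × 381.00 (×0.0953 from 5332×3999).
Applying the same ×0.0953: 2285.14 → 217.71.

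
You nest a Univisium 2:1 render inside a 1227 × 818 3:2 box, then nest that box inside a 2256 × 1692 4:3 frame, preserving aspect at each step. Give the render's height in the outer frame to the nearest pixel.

First fit — Univisium 2:1 into 1227×818 spans the width: 1227.00 × 613.50.
3:2 in 2256×1692: fills the width, so the intermediate becomes 2256.00 × 1504.00 — a scale of ×1.8386.
The render scales with it: height 613.50 × 1.8386 ≈ 1128.00.

1128 px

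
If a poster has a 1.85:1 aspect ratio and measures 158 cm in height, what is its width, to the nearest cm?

292 cm

Width = 158 × 1.850 = 292.30.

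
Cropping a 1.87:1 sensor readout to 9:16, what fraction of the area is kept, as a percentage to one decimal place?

The height stays; only width is cut (since 9:16 is narrower than 1.87:1).
Fraction kept = (0.562)/(1.870) ≈ 30.08%.

30.1%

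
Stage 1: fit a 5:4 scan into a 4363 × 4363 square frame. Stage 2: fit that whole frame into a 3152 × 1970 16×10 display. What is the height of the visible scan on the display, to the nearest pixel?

1576 px

5:4 in 4363×4363: fills the width, so the scan is 4363.00 × 3490.40.
The square canvas is height-limited in 3152×1970, giving 1970.00 × 1970.00; scale factor 0.4515.
The scan scales with it: height 3490.40 × 0.4515 ≈ 1576.00.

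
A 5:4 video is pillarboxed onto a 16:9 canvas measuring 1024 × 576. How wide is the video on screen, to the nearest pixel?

720 px

5:4 (1.250) < 16:9 (1.778), so the video fills the height.
The video is 576 × 5/4 ≈ 720.00 px wide.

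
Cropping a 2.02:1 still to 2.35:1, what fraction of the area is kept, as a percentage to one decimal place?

Going from 2.02:1 to 2.35:1 means cutting height while keeping width.
Area ratio = (2.020)/(2.350) = 85.96% retained.

86.0%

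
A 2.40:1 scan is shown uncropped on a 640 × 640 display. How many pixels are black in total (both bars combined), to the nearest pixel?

2.40:1 (2.400) > square (1.000), so the scan fills the width.
Content height = 640 / 2.400 ≈ 266.6667 px.
Leftover height: 640 − 266.6667 = 373.3333 px.
That's 373.3333 × 640 ≈ 238933 black pixels.

238933 pixels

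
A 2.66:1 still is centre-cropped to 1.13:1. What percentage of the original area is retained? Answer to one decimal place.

42.5%

Going from 2.66:1 to 1.13:1 means cutting width while keeping height.
Fraction kept = (1.130)/(2.660) ≈ 42.48%.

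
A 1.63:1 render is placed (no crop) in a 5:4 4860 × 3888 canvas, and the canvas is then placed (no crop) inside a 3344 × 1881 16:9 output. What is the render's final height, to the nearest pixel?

First fit — 1.63:1 into 4860×3888 spans the width: 4860.00 × 2981.60.
The 5:4 canvas is height-limited in 3344×1881, giving 2351.25 × 1881.00; scale factor 0.4838.
Applying the same ×0.4838: 2981.60 → 1442.48.

1442 px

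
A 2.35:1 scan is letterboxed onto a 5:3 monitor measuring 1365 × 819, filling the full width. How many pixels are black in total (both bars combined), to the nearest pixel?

325073 pixels

The scan is 1365 / 2.350 ≈ 580.8511 px tall.
819 − 580.8511 = 238.1489 px of bars.
Bar area = 238.1489 × 1365 ≈ 325073 px.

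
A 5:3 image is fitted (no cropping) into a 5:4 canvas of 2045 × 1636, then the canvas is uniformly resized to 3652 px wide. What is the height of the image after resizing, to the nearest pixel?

2191 px

In the 2045×1636 frame the image fills the width: height = 2045 × 3/5 ≈ 1227.00 px.
Scaling 2045 → 3652 is ×1.7858, so the height becomes 1227.00 × 1.7858 ≈ 2191.20 px.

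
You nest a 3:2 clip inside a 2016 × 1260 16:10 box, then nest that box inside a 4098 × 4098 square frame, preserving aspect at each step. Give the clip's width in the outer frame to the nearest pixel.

3842 px

First fit — 3:2 into 2016×1260 spans the height: 1890.00 × 1260.00.
The 16:10 canvas is width-limited in 4098×4098, giving 4098.00 × 2561.25; scale factor 2.0327.
The clip scales with it: width 1890.00 × 2.0327 ≈ 3841.88.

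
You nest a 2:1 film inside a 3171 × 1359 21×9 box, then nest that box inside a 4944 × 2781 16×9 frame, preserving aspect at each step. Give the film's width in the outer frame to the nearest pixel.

2:1 in 3171×1359: fills the height, so the film is 2718.00 × 1359.00.
21×9 in 4944×2781: fills the width, so the intermediate becomes 4944.00 × 2118.86 — a scale of ×1.5591.
So the film's width is 2718.00 × 1.5591 ≈ 4237.71.

4238 px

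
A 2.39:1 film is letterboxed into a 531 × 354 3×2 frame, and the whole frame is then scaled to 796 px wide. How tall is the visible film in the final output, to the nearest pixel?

At 531×354 the film is width-limited, so height = 531 / 2.390 ≈ 222.18 px.
Resizing to 796 px wide multiplies everything by 1.4991: 222.18 → 333.05 px.

333 px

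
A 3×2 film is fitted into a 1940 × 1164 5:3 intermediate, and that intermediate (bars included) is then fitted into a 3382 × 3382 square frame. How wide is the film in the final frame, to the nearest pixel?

Inside the 1940×1164 canvas the film is height-limited at 1746.00 × 1164.00.
5:3 in 3382×3382: fills the width, so the intermediate becomes 3382.00 × 2029.20 — a scale of ×1.7433.
Applying the same ×1.7433: 1746.00 → 3043.80.

3044 px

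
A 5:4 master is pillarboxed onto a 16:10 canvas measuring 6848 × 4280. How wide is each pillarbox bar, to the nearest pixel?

Since 1.250 < 1.600, the master is height-limited.
Content width = 4280 × 5/4 ≈ 5350.00 px.
Leftover width: 6848 − 5350.00 = 1498.00 px → 749.00 each side.

749 px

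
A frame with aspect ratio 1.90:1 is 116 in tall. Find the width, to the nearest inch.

At 1.90:1, 116 × 1.900 ≈ 220.40.

220 in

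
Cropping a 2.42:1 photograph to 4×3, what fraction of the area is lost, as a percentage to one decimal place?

4×3 is narrower than 2.42:1, so the crop keeps the full height and trims the width.
Fraction kept = (1.333)/(2.420) ≈ 55.10%, so 44.90% is lost.

44.9%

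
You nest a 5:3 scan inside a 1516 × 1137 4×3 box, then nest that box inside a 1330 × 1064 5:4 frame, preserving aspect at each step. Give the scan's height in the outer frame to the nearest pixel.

798 px

5:3 in 1516×1137: fills the width, so the scan is 1516.00 × 909.60.
4×3 in 1330×1064: fills the width, so the intermediate becomes 1330.00 × 997.50 — a scale of ×0.8773.
So the scan's height is 909.60 × 0.8773 ≈ 798.00.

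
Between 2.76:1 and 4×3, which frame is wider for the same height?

2.76 and 4×3 = 1.333; 2.76 > 1.333.

2.76:1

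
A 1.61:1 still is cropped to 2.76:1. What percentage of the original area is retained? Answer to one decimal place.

The width stays; only height is cut (since 2.76:1 is wider than 1.61:1).
Fraction kept = (1.610)/(2.760) ≈ 58.33%.

58.3%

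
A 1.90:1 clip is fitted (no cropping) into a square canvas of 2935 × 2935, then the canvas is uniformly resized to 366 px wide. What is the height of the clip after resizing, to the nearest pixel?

In the 2935×2935 frame the clip fills the width: height = 2935 / 1.900 ≈ 1544.74 px.
The frame scales by 366/2935 = 0.1247; 1544.74 × 0.1247 ≈ 192.63 px.

193 px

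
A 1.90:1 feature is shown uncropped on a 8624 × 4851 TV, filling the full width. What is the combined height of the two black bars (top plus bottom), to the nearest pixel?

312 px

That makes the image 4538.95 px tall (8624 / 1.900).
Leftover height: 4851 − 4538.95 = 312.05 px.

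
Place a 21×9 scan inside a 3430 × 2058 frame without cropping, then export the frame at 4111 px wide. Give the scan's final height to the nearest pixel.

1762 px

At 3430×2058 the scan is width-limited, so height = 3430 × 9/21 ≈ 1470.00 px.
Resizing to 4111 px wide multiplies everything by 1.1985: 1470.00 → 1761.86 px.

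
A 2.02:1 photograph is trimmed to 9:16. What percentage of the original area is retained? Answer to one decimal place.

27.8%

The height stays; only width is cut (since 9:16 is narrower than 2.02:1).
Fraction kept = (0.562)/(2.020) ≈ 27.85%.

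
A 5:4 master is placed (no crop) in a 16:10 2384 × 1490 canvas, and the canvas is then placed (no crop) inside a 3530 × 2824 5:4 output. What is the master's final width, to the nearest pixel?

First fit — 5:4 into 2384×1490 spans the height: 1862.50 × 1490.00.
The 16:10 canvas is width-limited in 3530×2824, giving 3530.00 × 2206.25; scale factor 1.4807.
Applying the same ×1.4807: 1862.50 → 2757.81.

2758 px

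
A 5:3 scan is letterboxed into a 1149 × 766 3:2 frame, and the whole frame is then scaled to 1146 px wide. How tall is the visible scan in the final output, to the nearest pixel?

Fitted into 1149×766, the scan spans the width; its height is 1149 × 3/5 ≈ 689.40 px.
The frame scales by 1146/1149 = 0.9974; 689.40 × 0.9974 ≈ 687.60 px.

688 px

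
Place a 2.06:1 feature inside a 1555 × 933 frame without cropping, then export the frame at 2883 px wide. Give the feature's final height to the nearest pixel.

1400 px

At 1555×933 the feature is width-limited, so height = 1555 / 2.060 ≈ 754.85 px.
The frame scales by 2883/1555 = 1.8540; 754.85 × 1.8540 ≈ 1399.51 px.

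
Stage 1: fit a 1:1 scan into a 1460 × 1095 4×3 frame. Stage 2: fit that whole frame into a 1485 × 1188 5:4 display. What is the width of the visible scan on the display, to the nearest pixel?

First fit — 1:1 into 1460×1095 spans the height: 1095.00 × 1095.00.
The 4×3 canvas is width-limited in 1485×1188, giving 1485.00 × 1113.75; scale factor 1.0171.
So the scan's width is 1095.00 × 1.0171 ≈ 1113.75.

1114 px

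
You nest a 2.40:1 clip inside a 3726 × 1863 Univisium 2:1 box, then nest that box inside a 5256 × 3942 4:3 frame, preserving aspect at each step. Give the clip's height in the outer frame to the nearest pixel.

2.40:1 in 3726×1863: fills the width, so the clip is 3726.00 × 1552.50.
The Univisium 2:1 canvas is width-limited in 5256×3942, giving 5256.00 × 2628.00; scale factor 1.4106.
The clip scales with it: height 1552.50 × 1.4106 ≈ 2190.00.

2190 px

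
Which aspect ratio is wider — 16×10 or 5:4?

16×10 = 1.6 and 5:4 = 1.25; 1.6 > 1.25.

16×10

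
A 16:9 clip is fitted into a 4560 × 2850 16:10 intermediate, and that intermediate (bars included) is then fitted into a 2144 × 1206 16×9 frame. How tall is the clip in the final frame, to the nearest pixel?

1085 px

Inside the 4560×2850 canvas the clip is width-limited at 4560.00 × 2565.00.
Second fit — the 16:10 canvas into 2144×1206 spans the height: 1929.60 × 1206.00 (×0.4232 from 4560×2850).
Applying the same ×0.4232: 2565.00 → 1085.40.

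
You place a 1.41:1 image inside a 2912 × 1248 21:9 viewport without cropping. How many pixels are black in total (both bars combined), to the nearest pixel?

1.41:1 (1.410) < 21:9 (2.333), so the image fills the height.
Content width = 1248 × 1.410 ≈ 1759.6800 px.
Leftover width: 2912 − 1759.6800 = 1152.3200 px.
Across the 1248-px span: 1152.3200 × 1248 ≈ 1438095 px.

1438095 pixels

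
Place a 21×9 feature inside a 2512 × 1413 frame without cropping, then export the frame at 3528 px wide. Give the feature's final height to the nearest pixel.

In the 2512×1413 frame the feature fills the width: height = 2512 × 9/21 ≈ 1076.57 px.
The frame scales by 3528/2512 = 1.4045; 1076.57 × 1.4045 ≈ 1512.00 px.

1512 px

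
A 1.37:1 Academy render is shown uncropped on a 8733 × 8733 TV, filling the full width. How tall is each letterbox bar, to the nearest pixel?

1179 px

The render is 8733 / 1.370 ≈ 6374.45 px tall.
Leftover height: 8733 − 6374.45 = 2358.55 px → 1179.27 each side.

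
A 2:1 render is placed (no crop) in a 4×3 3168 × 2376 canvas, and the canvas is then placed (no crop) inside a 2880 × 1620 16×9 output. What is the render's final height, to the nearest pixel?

2:1 in 3168×2376: fills the width, so the render is 3168.00 × 1584.00.
Second fit — the 4×3 canvas into 2880×1620 spans the height: 2160.00 × 1620.00 (×0.6818 from 3168×2376).
Applying the same ×0.6818: 1584.00 → 1080.00.

1080 px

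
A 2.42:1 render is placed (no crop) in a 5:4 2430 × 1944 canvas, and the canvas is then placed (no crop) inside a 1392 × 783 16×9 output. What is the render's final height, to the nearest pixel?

404 px

First fit — 2.42:1 into 2430×1944 spans the width: 2430.00 × 1004.13.
The 5:4 canvas is height-limited in 1392×783, giving 978.75 × 783.00; scale factor 0.4028.
Applying the same ×0.4028: 1004.13 → 404.44.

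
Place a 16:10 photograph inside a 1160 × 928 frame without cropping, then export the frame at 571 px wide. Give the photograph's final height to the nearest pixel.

357 px

In the 1160×928 frame the photograph fills the width: height = 1160 × 10/16 ≈ 725.00 px.
The frame scales by 571/1160 = 0.4922; 725.00 × 0.4922 ≈ 356.88 px.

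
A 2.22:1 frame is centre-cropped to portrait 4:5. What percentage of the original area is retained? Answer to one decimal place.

portrait 4:5 is narrower than 2.22:1, so the crop keeps the full height and trims the width.
(0.800)/(2.220) ≈ 0.360 of the area survives.

36.0%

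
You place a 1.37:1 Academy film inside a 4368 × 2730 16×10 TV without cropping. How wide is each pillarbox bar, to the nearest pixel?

314 px

1.37:1 Academy is narrower than 16×10, so it spans the full height.
Content width = 2730 × 1.370 ≈ 3740.10 px.
4368 − 3740.10 = 627.90 px of bars (313.95 each).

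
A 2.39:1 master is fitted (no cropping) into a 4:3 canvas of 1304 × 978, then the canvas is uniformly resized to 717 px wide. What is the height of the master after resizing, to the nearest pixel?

300 px

Fitted into 1304×978, the master spans the width; its height is 1304 / 2.390 ≈ 545.61 px.
Resizing to 717 px wide multiplies everything by 0.5498: 545.61 → 300.00 px.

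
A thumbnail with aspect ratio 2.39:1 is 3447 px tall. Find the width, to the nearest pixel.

At 2.39:1, 3447 × 2.390 ≈ 8238.33.

8238 px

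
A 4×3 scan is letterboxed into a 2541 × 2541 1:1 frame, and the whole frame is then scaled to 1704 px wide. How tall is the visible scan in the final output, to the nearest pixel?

At 2541×2541 the scan is width-limited, so height = 2541 × 3/4 ≈ 1905.75 px.
Scaling 2541 → 1704 is ×0.6706, so the height becomes 1905.75 × 0.6706 ≈ 1278.00 px.

1278 px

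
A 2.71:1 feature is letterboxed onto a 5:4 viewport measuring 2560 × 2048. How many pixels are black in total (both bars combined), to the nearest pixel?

2824577 pixels

Since 2.710 > 1.250, the feature is width-limited.
The feature is 2560 / 2.710 ≈ 944.6494 px tall.
Black = 2048 − 944.6494 = 1103.3506 px.
That's 1103.3506 × 2560 ≈ 2824577 black pixels.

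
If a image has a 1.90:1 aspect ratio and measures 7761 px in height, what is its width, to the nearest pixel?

14746 px

7761 × 1.900 = 14745.90.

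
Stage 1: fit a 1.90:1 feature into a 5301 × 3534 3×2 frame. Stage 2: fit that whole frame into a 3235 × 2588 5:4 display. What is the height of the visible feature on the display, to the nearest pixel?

Inside the 5301×3534 canvas the feature is width-limited at 5301.00 × 2790.00.
The 3×2 canvas is width-limited in 3235×2588, giving 3235.00 × 2156.67; scale factor 0.6103.
So the feature's height is 2790.00 × 0.6103 ≈ 1702.63.

1703 px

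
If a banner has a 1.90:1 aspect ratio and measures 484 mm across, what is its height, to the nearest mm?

255 mm

At 1.90:1, 484 / 1.900 ≈ 254.74.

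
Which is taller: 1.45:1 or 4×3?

1.45 and 4×3 = 1.333; 1.45 > 1.333. The smaller width-to-height ratio is the taller frame.

4×3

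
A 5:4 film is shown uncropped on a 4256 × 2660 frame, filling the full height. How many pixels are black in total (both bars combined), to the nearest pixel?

Content width = 2660 × 5/4 ≈ 3325.0000 px.
Leftover width: 4256 − 3325.0000 = 931.0000 px.
That's 931.0000 × 2660 ≈ 2476460 black pixels.

2476460 pixels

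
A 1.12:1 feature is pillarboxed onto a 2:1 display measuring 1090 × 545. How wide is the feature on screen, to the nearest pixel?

1.12:1 is narrower than 2:1, so it spans the full height.
Content width = 545 × 1.120 ≈ 610.40 px.

610 px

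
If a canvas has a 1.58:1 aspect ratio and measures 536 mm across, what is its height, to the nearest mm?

339 mm

At 1.58:1, 536 / 1.580 ≈ 339.24.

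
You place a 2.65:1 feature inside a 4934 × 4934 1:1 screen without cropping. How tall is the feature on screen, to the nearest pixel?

1862 px

2.65:1 (2.650) > 1:1 (1.000), so the feature fills the width.
That makes the image 1861.89 px tall (4934 / 2.650).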